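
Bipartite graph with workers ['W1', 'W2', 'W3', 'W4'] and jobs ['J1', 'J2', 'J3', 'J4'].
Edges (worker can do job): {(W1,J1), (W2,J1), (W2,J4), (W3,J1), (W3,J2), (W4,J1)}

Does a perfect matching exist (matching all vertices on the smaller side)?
No, maximum matching has size 3 < 4

Maximum matching has size 3, need 4 for perfect matching.
Unmatched workers: ['W1']
Unmatched jobs: ['J3']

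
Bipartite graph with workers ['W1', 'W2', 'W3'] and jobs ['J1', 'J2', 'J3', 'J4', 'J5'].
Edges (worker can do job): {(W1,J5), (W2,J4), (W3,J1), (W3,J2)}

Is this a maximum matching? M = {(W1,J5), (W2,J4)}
No, size 2 is not maximum

Proposed matching has size 2.
Maximum matching size for this graph: 3.

This is NOT maximum - can be improved to size 3.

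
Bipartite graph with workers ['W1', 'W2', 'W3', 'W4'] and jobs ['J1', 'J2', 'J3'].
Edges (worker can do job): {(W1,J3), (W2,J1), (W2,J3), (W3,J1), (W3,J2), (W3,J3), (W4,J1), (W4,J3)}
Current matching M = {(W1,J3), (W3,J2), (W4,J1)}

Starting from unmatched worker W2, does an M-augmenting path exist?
No augmenting path from W2

Alternating search from W2 reaches jobs: {J1, J3}.
Every reachable job is already matched in M, and following those matched edges back to workers exposes no further unvisited jobs.
No M-augmenting path from W2 exists.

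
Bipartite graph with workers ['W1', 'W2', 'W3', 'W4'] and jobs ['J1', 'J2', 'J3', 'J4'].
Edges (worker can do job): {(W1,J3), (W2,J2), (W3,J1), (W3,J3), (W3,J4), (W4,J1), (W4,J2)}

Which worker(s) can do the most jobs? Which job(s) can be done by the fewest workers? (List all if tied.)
Most versatile: W3 (3 jobs); Least covered: J4 (1 workers)

Worker degrees (jobs they can do): W1:1, W2:1, W3:3, W4:2
Job degrees (workers who can do it): J1:2, J2:2, J3:2, J4:1

Maximum worker degree is 3, achieved by: W3
Minimum job degree is 1, achieved by: J4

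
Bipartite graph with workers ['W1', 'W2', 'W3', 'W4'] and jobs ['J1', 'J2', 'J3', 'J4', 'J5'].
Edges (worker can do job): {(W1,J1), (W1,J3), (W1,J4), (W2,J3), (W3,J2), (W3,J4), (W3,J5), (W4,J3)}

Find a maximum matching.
Matching: {(W1,J1), (W3,J2), (W4,J3)}

Maximum matching (size 3):
  W1 → J1
  W3 → J2
  W4 → J3

Each worker is assigned to at most one job, and each job to at most one worker.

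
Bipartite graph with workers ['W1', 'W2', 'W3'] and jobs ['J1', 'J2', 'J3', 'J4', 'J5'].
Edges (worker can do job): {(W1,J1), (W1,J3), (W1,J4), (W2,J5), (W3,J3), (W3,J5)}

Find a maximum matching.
Matching: {(W1,J1), (W2,J5), (W3,J3)}

Maximum matching (size 3):
  W1 → J1
  W2 → J5
  W3 → J3

Each worker is assigned to at most one job, and each job to at most one worker.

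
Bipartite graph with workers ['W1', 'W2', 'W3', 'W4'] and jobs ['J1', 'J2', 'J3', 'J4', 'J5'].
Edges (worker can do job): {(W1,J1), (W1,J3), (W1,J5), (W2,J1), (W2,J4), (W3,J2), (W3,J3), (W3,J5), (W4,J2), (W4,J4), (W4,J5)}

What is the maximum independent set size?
Maximum independent set = 5

By König's theorem:
- Min vertex cover = Max matching = 4
- Max independent set = Total vertices - Min vertex cover
- Max independent set = 9 - 4 = 5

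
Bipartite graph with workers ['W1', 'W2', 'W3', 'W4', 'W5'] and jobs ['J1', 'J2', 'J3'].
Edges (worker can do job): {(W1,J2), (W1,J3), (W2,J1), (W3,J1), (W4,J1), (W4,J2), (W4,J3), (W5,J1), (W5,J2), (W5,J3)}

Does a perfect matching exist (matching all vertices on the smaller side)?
Yes, perfect matching exists (size 3)

Perfect matching: {(W3,J1), (W4,J2), (W5,J3)}
All 3 vertices on the smaller side are matched.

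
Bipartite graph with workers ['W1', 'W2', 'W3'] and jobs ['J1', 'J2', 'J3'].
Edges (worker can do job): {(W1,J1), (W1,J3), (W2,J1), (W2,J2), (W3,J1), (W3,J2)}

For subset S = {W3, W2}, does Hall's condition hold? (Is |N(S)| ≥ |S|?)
Yes: |N(S)| = 2, |S| = 2

Subset S = {W3, W2}
Neighbors N(S) = {J1, J2}

|N(S)| = 2, |S| = 2
Hall's condition: |N(S)| ≥ |S| is satisfied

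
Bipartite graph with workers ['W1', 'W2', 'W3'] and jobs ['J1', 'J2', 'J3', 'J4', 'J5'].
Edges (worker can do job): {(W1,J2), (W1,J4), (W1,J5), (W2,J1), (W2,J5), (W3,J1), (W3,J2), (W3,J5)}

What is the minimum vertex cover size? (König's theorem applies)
Minimum vertex cover size = 3

By König's theorem: in bipartite graphs,
min vertex cover = max matching = 3

Maximum matching has size 3, so minimum vertex cover also has size 3.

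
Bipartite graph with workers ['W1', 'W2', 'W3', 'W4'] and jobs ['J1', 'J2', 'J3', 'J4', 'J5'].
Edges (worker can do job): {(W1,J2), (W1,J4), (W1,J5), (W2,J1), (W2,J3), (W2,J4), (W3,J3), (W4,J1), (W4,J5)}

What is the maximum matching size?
Maximum matching size = 4

Maximum matching: {(W1,J5), (W2,J4), (W3,J3), (W4,J1)}
Size: 4

This assigns 4 workers to 4 distinct jobs.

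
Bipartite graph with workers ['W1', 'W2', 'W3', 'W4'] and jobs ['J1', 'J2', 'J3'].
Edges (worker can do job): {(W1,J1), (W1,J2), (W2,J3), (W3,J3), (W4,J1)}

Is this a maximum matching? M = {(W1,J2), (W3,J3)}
No, size 2 is not maximum

Proposed matching has size 2.
Maximum matching size for this graph: 3.

This is NOT maximum - can be improved to size 3.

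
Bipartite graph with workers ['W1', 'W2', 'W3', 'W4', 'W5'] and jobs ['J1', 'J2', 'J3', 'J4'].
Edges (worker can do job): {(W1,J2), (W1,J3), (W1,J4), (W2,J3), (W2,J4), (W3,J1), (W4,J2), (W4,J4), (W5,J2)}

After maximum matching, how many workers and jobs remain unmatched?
Unmatched: 1 workers, 0 jobs

Maximum matching size: 4
Workers: 5 total, 4 matched, 1 unmatched
Jobs: 4 total, 4 matched, 0 unmatched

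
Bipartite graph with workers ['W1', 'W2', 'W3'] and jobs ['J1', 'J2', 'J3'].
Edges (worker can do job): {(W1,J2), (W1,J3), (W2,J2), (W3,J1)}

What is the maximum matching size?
Maximum matching size = 3

Maximum matching: {(W1,J3), (W2,J2), (W3,J1)}
Size: 3

This assigns 3 workers to 3 distinct jobs.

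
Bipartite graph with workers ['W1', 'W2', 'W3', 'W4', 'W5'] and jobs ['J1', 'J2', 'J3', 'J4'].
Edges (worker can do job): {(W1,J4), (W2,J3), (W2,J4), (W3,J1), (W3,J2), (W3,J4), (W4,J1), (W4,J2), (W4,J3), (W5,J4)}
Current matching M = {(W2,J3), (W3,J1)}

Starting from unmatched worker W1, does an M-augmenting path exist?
Yes: W1 → J4

An M-augmenting path alternates non-matching / matching edges, starting and ending at unmatched vertices.
Path: W1 → J4
(J4 is unmatched in M, so the path is augmenting.)
Flipping edges along this path would increase |M| from 2 to 3.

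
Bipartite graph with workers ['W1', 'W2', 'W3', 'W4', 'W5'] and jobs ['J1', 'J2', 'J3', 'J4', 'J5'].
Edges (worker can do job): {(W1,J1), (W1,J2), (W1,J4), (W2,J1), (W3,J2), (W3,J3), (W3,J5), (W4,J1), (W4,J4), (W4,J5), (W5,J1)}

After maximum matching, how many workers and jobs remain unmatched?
Unmatched: 1 workers, 1 jobs

Maximum matching size: 4
Workers: 5 total, 4 matched, 1 unmatched
Jobs: 5 total, 4 matched, 1 unmatched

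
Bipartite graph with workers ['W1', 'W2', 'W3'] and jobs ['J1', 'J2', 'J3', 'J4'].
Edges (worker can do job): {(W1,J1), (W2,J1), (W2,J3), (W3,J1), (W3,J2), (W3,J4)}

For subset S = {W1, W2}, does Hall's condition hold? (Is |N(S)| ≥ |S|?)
Yes: |N(S)| = 2, |S| = 2

Subset S = {W1, W2}
Neighbors N(S) = {J1, J3}

|N(S)| = 2, |S| = 2
Hall's condition: |N(S)| ≥ |S| is satisfied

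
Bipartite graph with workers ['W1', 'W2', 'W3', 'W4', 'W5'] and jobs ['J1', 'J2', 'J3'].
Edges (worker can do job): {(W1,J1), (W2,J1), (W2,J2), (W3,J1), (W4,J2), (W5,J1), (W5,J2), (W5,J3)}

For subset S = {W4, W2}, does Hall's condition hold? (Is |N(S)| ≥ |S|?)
Yes: |N(S)| = 2, |S| = 2

Subset S = {W4, W2}
Neighbors N(S) = {J1, J2}

|N(S)| = 2, |S| = 2
Hall's condition: |N(S)| ≥ |S| is satisfied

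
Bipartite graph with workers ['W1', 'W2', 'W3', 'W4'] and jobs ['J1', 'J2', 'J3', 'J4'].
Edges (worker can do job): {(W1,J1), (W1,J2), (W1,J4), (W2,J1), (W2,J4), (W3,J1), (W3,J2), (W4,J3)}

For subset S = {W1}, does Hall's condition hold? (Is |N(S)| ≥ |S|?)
Yes: |N(S)| = 3, |S| = 1

Subset S = {W1}
Neighbors N(S) = {J1, J2, J4}

|N(S)| = 3, |S| = 1
Hall's condition: |N(S)| ≥ |S| is satisfied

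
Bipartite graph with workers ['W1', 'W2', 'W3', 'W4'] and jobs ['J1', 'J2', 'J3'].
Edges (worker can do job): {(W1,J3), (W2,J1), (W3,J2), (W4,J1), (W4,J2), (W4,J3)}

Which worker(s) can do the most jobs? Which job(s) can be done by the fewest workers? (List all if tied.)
Most versatile: W4 (3 jobs); Least covered: J1, J2, J3 (2 workers)

Worker degrees (jobs they can do): W1:1, W2:1, W3:1, W4:3
Job degrees (workers who can do it): J1:2, J2:2, J3:2

Maximum worker degree is 3, achieved by: W4
Minimum job degree is 2, achieved by: J1, J2, J3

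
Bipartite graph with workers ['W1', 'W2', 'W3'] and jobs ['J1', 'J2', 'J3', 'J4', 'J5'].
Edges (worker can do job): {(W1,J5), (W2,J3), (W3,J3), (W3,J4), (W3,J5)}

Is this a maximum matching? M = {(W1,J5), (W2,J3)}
No, size 2 is not maximum

Proposed matching has size 2.
Maximum matching size for this graph: 3.

This is NOT maximum - can be improved to size 3.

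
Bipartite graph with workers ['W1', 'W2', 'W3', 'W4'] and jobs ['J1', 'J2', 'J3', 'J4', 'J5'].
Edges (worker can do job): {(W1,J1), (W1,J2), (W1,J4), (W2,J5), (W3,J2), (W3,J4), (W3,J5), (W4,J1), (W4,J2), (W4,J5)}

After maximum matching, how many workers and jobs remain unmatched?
Unmatched: 0 workers, 1 jobs

Maximum matching size: 4
Workers: 4 total, 4 matched, 0 unmatched
Jobs: 5 total, 4 matched, 1 unmatched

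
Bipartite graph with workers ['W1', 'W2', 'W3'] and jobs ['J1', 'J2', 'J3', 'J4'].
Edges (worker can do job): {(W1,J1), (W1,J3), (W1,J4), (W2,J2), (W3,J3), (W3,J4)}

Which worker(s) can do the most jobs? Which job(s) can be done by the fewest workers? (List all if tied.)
Most versatile: W1 (3 jobs); Least covered: J1, J2 (1 workers)

Worker degrees (jobs they can do): W1:3, W2:1, W3:2
Job degrees (workers who can do it): J1:1, J2:1, J3:2, J4:2

Maximum worker degree is 3, achieved by: W1
Minimum job degree is 1, achieved by: J1, J2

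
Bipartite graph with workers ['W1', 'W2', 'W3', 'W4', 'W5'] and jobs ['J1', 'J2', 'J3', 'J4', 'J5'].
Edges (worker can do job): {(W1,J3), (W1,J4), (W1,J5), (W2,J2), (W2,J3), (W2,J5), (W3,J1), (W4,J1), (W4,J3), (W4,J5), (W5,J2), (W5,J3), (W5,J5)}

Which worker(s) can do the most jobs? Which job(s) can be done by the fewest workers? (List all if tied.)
Most versatile: W1, W2, W4, W5 (3 jobs); Least covered: J4 (1 workers)

Worker degrees (jobs they can do): W1:3, W2:3, W3:1, W4:3, W5:3
Job degrees (workers who can do it): J1:2, J2:2, J3:4, J4:1, J5:4

Maximum worker degree is 3, achieved by: W1, W2, W4, W5
Minimum job degree is 1, achieved by: J4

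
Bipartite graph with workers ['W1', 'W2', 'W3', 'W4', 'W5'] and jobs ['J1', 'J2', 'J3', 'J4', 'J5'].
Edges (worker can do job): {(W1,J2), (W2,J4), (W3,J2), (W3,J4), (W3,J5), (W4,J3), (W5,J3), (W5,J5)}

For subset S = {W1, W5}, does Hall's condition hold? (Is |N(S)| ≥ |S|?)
Yes: |N(S)| = 3, |S| = 2

Subset S = {W1, W5}
Neighbors N(S) = {J2, J3, J5}

|N(S)| = 3, |S| = 2
Hall's condition: |N(S)| ≥ |S| is satisfied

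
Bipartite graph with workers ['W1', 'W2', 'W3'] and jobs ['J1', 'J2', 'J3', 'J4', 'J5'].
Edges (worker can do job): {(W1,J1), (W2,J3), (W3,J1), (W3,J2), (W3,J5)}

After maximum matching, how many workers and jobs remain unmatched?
Unmatched: 0 workers, 2 jobs

Maximum matching size: 3
Workers: 3 total, 3 matched, 0 unmatched
Jobs: 5 total, 3 matched, 2 unmatched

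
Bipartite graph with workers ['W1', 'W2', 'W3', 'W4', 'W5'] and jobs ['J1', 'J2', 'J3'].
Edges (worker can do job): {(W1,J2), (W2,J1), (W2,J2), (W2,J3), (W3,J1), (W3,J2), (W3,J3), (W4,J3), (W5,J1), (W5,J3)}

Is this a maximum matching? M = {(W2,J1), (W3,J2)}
No, size 2 is not maximum

Proposed matching has size 2.
Maximum matching size for this graph: 3.

This is NOT maximum - can be improved to size 3.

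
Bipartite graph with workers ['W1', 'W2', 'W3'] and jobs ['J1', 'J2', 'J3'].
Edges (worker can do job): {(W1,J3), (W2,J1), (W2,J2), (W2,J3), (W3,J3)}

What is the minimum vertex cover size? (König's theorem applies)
Minimum vertex cover size = 2

By König's theorem: in bipartite graphs,
min vertex cover = max matching = 2

Maximum matching has size 2, so minimum vertex cover also has size 2.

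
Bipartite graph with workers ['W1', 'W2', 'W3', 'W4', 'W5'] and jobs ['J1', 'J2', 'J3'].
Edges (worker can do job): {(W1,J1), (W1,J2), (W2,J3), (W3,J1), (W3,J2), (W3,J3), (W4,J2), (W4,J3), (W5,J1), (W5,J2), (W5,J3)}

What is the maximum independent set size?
Maximum independent set = 5

By König's theorem:
- Min vertex cover = Max matching = 3
- Max independent set = Total vertices - Min vertex cover
- Max independent set = 8 - 3 = 5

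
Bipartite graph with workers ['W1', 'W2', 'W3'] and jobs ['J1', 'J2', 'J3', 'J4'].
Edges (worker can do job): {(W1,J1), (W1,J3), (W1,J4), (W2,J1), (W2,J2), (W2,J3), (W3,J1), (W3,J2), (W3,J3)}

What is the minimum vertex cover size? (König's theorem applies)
Minimum vertex cover size = 3

By König's theorem: in bipartite graphs,
min vertex cover = max matching = 3

Maximum matching has size 3, so minimum vertex cover also has size 3.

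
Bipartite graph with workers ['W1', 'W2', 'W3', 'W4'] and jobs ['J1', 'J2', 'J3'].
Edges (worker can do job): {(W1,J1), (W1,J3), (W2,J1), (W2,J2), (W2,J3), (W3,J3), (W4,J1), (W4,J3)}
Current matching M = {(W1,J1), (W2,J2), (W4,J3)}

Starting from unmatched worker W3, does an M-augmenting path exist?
No augmenting path from W3

Alternating search from W3 reaches jobs: {J1, J3}.
Every reachable job is already matched in M, and following those matched edges back to workers exposes no further unvisited jobs.
No M-augmenting path from W3 exists.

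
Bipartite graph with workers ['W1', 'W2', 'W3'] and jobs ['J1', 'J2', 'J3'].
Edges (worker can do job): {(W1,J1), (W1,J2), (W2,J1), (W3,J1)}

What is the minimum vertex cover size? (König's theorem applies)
Minimum vertex cover size = 2

By König's theorem: in bipartite graphs,
min vertex cover = max matching = 2

Maximum matching has size 2, so minimum vertex cover also has size 2.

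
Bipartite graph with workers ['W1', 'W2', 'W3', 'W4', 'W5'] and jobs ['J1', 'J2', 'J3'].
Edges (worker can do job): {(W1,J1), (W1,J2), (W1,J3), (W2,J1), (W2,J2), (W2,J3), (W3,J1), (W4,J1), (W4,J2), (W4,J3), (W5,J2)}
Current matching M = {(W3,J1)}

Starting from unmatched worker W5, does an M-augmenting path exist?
Yes: W5 → J2

An M-augmenting path alternates non-matching / matching edges, starting and ending at unmatched vertices.
Path: W5 → J2
(J2 is unmatched in M, so the path is augmenting.)
Flipping edges along this path would increase |M| from 1 to 2.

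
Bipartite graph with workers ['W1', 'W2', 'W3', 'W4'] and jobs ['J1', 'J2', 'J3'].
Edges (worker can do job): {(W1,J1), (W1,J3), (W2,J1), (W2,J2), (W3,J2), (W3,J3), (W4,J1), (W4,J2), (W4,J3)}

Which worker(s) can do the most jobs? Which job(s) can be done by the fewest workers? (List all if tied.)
Most versatile: W4 (3 jobs); Least covered: J1, J2, J3 (3 workers)

Worker degrees (jobs they can do): W1:2, W2:2, W3:2, W4:3
Job degrees (workers who can do it): J1:3, J2:3, J3:3

Maximum worker degree is 3, achieved by: W4
Minimum job degree is 3, achieved by: J1, J2, J3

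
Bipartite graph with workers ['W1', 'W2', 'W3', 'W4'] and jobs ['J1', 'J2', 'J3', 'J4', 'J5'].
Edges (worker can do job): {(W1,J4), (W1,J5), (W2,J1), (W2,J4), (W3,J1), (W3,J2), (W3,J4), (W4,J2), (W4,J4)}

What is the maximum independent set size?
Maximum independent set = 5

By König's theorem:
- Min vertex cover = Max matching = 4
- Max independent set = Total vertices - Min vertex cover
- Max independent set = 9 - 4 = 5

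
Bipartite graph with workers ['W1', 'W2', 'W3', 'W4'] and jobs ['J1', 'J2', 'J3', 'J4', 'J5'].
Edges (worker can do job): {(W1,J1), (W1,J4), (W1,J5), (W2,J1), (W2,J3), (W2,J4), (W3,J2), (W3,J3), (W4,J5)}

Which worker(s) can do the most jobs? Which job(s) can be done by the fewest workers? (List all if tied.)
Most versatile: W1, W2 (3 jobs); Least covered: J2 (1 workers)

Worker degrees (jobs they can do): W1:3, W2:3, W3:2, W4:1
Job degrees (workers who can do it): J1:2, J2:1, J3:2, J4:2, J5:2

Maximum worker degree is 3, achieved by: W1, W2
Minimum job degree is 1, achieved by: J2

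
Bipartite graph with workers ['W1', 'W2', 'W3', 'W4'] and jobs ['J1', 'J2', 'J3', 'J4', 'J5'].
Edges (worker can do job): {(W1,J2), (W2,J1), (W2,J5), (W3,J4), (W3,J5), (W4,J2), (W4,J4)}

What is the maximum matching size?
Maximum matching size = 4

Maximum matching: {(W1,J2), (W2,J1), (W3,J5), (W4,J4)}
Size: 4

This assigns 4 workers to 4 distinct jobs.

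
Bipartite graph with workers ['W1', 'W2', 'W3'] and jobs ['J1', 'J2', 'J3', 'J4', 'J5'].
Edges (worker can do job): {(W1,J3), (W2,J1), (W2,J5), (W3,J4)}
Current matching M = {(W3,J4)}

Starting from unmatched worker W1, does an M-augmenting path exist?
Yes: W1 → J3

An M-augmenting path alternates non-matching / matching edges, starting and ending at unmatched vertices.
Path: W1 → J3
(J3 is unmatched in M, so the path is augmenting.)
Flipping edges along this path would increase |M| from 1 to 2.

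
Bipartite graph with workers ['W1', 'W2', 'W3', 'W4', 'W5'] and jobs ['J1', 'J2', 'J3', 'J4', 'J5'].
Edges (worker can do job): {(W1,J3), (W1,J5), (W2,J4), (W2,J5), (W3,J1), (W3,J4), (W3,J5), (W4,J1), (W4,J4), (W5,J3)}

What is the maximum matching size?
Maximum matching size = 4

Maximum matching: {(W1,J5), (W3,J1), (W4,J4), (W5,J3)}
Size: 4

This assigns 4 workers to 4 distinct jobs.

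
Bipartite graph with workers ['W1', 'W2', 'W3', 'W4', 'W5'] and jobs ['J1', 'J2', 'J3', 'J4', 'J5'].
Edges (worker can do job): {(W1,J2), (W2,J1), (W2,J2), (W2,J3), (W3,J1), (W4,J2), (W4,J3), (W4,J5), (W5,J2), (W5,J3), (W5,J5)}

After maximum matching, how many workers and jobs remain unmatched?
Unmatched: 1 workers, 1 jobs

Maximum matching size: 4
Workers: 5 total, 4 matched, 1 unmatched
Jobs: 5 total, 4 matched, 1 unmatched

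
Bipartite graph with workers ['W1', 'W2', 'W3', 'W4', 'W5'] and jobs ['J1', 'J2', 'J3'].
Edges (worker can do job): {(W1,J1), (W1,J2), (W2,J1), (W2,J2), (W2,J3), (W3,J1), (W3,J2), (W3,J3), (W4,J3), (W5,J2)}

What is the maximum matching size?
Maximum matching size = 3

Maximum matching: {(W1,J1), (W3,J2), (W4,J3)}
Size: 3

This assigns 3 workers to 3 distinct jobs.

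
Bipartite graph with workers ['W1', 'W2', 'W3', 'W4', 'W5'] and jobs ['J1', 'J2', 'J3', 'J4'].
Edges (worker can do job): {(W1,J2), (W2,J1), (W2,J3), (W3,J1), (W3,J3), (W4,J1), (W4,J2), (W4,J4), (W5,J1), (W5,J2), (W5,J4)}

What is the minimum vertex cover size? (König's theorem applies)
Minimum vertex cover size = 4

By König's theorem: in bipartite graphs,
min vertex cover = max matching = 4

Maximum matching has size 4, so minimum vertex cover also has size 4.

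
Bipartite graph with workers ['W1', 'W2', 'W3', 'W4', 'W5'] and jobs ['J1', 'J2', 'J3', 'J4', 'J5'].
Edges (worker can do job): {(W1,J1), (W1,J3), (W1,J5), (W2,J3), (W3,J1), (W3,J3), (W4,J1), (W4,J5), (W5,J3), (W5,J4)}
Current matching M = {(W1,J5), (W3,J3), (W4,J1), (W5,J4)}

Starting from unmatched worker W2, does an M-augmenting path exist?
No augmenting path from W2

Alternating search from W2 reaches jobs: {J1, J3, J5}.
Every reachable job is already matched in M, and following those matched edges back to workers exposes no further unvisited jobs.
No M-augmenting path from W2 exists.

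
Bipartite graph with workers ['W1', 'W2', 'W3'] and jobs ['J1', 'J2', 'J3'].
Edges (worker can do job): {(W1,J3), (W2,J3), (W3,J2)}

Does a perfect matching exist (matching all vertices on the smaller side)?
No, maximum matching has size 2 < 3

Maximum matching has size 2, need 3 for perfect matching.
Unmatched workers: ['W2']
Unmatched jobs: ['J1']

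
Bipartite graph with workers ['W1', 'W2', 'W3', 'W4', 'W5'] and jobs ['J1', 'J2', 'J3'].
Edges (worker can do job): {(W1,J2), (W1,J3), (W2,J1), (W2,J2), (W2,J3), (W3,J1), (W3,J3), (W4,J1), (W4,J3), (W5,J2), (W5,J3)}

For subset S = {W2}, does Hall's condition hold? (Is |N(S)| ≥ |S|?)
Yes: |N(S)| = 3, |S| = 1

Subset S = {W2}
Neighbors N(S) = {J1, J2, J3}

|N(S)| = 3, |S| = 1
Hall's condition: |N(S)| ≥ |S| is satisfied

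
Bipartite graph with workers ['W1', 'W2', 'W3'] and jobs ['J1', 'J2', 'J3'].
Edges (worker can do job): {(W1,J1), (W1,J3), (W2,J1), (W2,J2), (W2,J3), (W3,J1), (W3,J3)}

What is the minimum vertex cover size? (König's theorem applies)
Minimum vertex cover size = 3

By König's theorem: in bipartite graphs,
min vertex cover = max matching = 3

Maximum matching has size 3, so minimum vertex cover also has size 3.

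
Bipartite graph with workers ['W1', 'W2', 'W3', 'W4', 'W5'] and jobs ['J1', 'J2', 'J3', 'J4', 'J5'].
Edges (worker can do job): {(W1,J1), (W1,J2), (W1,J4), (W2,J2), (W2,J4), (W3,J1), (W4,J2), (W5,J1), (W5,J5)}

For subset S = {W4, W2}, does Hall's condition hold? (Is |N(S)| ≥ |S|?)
Yes: |N(S)| = 2, |S| = 2

Subset S = {W4, W2}
Neighbors N(S) = {J2, J4}

|N(S)| = 2, |S| = 2
Hall's condition: |N(S)| ≥ |S| is satisfied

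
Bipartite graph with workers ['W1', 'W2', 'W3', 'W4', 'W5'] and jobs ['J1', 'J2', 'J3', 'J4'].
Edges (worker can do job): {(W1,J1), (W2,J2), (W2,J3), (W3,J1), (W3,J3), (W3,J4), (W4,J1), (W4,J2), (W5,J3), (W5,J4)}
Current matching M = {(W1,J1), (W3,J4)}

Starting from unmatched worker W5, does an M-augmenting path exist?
Yes: W5 → J3

An M-augmenting path alternates non-matching / matching edges, starting and ending at unmatched vertices.
Path: W5 → J3
(J3 is unmatched in M, so the path is augmenting.)
Flipping edges along this path would increase |M| from 2 to 3.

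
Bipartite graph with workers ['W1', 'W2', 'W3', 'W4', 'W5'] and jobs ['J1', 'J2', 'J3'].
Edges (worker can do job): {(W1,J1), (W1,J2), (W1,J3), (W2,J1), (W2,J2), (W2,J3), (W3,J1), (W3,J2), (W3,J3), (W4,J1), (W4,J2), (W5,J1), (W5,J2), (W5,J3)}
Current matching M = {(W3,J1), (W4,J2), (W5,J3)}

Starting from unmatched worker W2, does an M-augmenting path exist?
No augmenting path from W2

Alternating search from W2 reaches jobs: {J1, J2, J3}.
Every reachable job is already matched in M, and following those matched edges back to workers exposes no further unvisited jobs.
No M-augmenting path from W2 exists.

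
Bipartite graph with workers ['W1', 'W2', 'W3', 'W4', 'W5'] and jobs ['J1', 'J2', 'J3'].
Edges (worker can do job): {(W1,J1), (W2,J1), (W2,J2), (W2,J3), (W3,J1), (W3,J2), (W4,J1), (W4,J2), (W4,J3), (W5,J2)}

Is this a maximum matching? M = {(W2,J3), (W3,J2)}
No, size 2 is not maximum

Proposed matching has size 2.
Maximum matching size for this graph: 3.

This is NOT maximum - can be improved to size 3.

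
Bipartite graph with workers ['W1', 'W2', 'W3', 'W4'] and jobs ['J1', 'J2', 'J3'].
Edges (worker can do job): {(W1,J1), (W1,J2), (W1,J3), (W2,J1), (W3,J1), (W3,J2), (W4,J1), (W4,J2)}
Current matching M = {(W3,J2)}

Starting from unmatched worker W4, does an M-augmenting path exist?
Yes: W4 → J1

An M-augmenting path alternates non-matching / matching edges, starting and ending at unmatched vertices.
Path: W4 → J1
(J1 is unmatched in M, so the path is augmenting.)
Flipping edges along this path would increase |M| from 1 to 2.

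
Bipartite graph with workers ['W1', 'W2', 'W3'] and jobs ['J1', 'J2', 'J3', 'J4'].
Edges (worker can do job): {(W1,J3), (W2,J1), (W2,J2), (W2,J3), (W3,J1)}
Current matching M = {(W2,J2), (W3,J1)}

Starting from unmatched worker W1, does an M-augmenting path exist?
Yes: W1 → J3

An M-augmenting path alternates non-matching / matching edges, starting and ending at unmatched vertices.
Path: W1 → J3
(J3 is unmatched in M, so the path is augmenting.)
Flipping edges along this path would increase |M| from 2 to 3.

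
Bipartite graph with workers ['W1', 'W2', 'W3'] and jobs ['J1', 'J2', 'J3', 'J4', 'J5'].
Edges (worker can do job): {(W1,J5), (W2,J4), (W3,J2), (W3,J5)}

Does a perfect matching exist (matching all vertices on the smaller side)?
Yes, perfect matching exists (size 3)

Perfect matching: {(W1,J5), (W2,J4), (W3,J2)}
All 3 vertices on the smaller side are matched.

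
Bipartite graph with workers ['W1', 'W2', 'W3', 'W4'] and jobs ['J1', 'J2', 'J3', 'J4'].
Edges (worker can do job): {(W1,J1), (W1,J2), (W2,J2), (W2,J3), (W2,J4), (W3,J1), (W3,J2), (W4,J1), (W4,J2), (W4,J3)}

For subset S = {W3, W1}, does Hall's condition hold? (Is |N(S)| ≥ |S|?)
Yes: |N(S)| = 2, |S| = 2

Subset S = {W3, W1}
Neighbors N(S) = {J1, J2}

|N(S)| = 2, |S| = 2
Hall's condition: |N(S)| ≥ |S| is satisfied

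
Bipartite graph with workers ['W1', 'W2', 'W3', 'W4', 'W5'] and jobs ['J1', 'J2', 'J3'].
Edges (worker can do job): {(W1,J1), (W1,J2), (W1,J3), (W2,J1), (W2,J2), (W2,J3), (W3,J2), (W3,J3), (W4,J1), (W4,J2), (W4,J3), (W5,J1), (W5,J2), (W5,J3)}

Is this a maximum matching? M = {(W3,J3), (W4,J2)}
No, size 2 is not maximum

Proposed matching has size 2.
Maximum matching size for this graph: 3.

This is NOT maximum - can be improved to size 3.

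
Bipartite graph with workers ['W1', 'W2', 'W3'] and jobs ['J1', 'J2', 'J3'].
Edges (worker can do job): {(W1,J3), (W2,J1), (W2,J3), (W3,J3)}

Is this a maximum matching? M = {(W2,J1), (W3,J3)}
Yes, size 2 is maximum

Proposed matching has size 2.
Maximum matching size for this graph: 2.

This is a maximum matching.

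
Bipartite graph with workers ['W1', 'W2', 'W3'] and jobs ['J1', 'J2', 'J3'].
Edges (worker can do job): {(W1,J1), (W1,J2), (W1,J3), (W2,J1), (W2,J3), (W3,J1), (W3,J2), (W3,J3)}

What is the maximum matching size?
Maximum matching size = 3

Maximum matching: {(W1,J2), (W2,J3), (W3,J1)}
Size: 3

This assigns 3 workers to 3 distinct jobs.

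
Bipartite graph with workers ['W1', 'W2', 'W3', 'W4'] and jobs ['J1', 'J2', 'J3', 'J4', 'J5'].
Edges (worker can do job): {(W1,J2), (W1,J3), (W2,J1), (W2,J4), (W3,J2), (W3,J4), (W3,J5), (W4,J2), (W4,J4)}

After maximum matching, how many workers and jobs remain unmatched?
Unmatched: 0 workers, 1 jobs

Maximum matching size: 4
Workers: 4 total, 4 matched, 0 unmatched
Jobs: 5 total, 4 matched, 1 unmatched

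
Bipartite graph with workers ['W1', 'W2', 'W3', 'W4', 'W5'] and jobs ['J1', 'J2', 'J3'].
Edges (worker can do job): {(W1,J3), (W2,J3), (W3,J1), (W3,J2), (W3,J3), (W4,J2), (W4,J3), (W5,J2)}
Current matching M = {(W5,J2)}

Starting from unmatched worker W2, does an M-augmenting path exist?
Yes: W2 → J3

An M-augmenting path alternates non-matching / matching edges, starting and ending at unmatched vertices.
Path: W2 → J3
(J3 is unmatched in M, so the path is augmenting.)
Flipping edges along this path would increase |M| from 1 to 2.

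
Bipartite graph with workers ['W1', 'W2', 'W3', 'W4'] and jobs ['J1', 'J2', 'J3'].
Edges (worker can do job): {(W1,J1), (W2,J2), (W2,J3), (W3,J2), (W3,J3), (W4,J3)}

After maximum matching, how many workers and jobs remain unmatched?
Unmatched: 1 workers, 0 jobs

Maximum matching size: 3
Workers: 4 total, 3 matched, 1 unmatched
Jobs: 3 total, 3 matched, 0 unmatched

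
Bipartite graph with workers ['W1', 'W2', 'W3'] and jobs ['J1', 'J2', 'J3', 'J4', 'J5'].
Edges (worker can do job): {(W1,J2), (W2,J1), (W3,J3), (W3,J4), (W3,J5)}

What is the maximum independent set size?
Maximum independent set = 5

By König's theorem:
- Min vertex cover = Max matching = 3
- Max independent set = Total vertices - Min vertex cover
- Max independent set = 8 - 3 = 5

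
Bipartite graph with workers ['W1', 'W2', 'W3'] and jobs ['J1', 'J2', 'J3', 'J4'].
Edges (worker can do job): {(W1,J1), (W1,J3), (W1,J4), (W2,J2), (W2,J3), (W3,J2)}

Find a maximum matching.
Matching: {(W1,J4), (W2,J3), (W3,J2)}

Maximum matching (size 3):
  W1 → J4
  W2 → J3
  W3 → J2

Each worker is assigned to at most one job, and each job to at most one worker.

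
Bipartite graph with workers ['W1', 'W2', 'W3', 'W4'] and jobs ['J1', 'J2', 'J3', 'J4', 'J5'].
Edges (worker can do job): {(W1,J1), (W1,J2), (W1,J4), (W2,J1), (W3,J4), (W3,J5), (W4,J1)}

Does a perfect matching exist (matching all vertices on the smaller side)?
No, maximum matching has size 3 < 4

Maximum matching has size 3, need 4 for perfect matching.
Unmatched workers: ['W2']
Unmatched jobs: ['J3', 'J2']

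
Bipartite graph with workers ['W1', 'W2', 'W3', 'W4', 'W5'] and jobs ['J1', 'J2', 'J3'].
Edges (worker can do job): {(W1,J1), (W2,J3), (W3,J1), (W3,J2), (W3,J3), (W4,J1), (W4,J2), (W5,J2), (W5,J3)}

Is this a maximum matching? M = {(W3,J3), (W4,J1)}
No, size 2 is not maximum

Proposed matching has size 2.
Maximum matching size for this graph: 3.

This is NOT maximum - can be improved to size 3.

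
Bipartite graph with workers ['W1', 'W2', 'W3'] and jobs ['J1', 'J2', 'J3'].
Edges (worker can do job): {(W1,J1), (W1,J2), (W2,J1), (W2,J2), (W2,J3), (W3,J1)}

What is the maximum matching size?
Maximum matching size = 3

Maximum matching: {(W1,J2), (W2,J3), (W3,J1)}
Size: 3

This assigns 3 workers to 3 distinct jobs.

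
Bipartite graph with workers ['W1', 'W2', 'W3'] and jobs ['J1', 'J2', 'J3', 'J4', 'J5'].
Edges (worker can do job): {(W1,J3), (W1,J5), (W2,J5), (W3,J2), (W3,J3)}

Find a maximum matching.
Matching: {(W1,J3), (W2,J5), (W3,J2)}

Maximum matching (size 3):
  W1 → J3
  W2 → J5
  W3 → J2

Each worker is assigned to at most one job, and each job to at most one worker.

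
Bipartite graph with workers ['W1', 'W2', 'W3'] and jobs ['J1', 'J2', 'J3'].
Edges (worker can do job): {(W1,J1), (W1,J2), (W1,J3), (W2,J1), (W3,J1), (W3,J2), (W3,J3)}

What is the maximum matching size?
Maximum matching size = 3

Maximum matching: {(W1,J3), (W2,J1), (W3,J2)}
Size: 3

This assigns 3 workers to 3 distinct jobs.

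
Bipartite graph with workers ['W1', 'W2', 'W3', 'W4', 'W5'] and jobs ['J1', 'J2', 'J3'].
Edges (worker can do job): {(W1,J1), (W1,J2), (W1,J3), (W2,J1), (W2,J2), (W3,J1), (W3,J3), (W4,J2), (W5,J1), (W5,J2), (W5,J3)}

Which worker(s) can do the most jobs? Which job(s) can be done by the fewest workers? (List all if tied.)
Most versatile: W1, W5 (3 jobs); Least covered: J3 (3 workers)

Worker degrees (jobs they can do): W1:3, W2:2, W3:2, W4:1, W5:3
Job degrees (workers who can do it): J1:4, J2:4, J3:3

Maximum worker degree is 3, achieved by: W1, W5
Minimum job degree is 3, achieved by: J3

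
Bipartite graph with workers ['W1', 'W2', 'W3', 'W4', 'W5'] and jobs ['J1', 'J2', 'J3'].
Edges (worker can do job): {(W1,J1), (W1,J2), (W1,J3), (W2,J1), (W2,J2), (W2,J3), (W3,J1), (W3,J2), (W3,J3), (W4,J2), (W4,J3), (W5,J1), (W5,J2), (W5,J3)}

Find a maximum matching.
Matching: {(W3,J1), (W4,J2), (W5,J3)}

Maximum matching (size 3):
  W3 → J1
  W4 → J2
  W5 → J3

Each worker is assigned to at most one job, and each job to at most one worker.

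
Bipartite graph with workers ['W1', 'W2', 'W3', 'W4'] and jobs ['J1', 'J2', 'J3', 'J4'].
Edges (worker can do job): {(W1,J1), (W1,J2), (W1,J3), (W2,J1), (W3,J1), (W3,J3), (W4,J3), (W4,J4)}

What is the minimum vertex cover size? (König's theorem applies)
Minimum vertex cover size = 4

By König's theorem: in bipartite graphs,
min vertex cover = max matching = 4

Maximum matching has size 4, so minimum vertex cover also has size 4.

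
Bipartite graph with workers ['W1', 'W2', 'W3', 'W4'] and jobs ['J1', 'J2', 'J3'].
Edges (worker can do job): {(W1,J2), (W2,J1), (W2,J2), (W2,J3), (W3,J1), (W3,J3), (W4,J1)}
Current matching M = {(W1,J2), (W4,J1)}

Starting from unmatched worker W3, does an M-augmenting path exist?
Yes: W3 → J3

An M-augmenting path alternates non-matching / matching edges, starting and ending at unmatched vertices.
Path: W3 → J3
(J3 is unmatched in M, so the path is augmenting.)
Flipping edges along this path would increase |M| from 2 to 3.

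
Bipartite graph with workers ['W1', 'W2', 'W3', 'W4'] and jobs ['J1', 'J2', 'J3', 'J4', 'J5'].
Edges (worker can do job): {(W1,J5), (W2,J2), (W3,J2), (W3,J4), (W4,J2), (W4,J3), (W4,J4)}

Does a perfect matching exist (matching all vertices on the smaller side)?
Yes, perfect matching exists (size 4)

Perfect matching: {(W1,J5), (W2,J2), (W3,J4), (W4,J3)}
All 4 vertices on the smaller side are matched.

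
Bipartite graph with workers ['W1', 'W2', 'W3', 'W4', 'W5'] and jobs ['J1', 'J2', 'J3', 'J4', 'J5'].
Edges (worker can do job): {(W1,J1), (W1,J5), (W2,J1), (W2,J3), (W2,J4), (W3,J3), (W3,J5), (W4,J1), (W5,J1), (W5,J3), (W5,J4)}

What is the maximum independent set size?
Maximum independent set = 6

By König's theorem:
- Min vertex cover = Max matching = 4
- Max independent set = Total vertices - Min vertex cover
- Max independent set = 10 - 4 = 6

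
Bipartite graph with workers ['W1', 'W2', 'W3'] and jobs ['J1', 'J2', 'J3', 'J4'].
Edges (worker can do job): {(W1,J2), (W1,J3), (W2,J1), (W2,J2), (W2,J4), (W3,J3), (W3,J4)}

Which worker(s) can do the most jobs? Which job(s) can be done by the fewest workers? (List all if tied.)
Most versatile: W2 (3 jobs); Least covered: J1 (1 workers)

Worker degrees (jobs they can do): W1:2, W2:3, W3:2
Job degrees (workers who can do it): J1:1, J2:2, J3:2, J4:2

Maximum worker degree is 3, achieved by: W2
Minimum job degree is 1, achieved by: J1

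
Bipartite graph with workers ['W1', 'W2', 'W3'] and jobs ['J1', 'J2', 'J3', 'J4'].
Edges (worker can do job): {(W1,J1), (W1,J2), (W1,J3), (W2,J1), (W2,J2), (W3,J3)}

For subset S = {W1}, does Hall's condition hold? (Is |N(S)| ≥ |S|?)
Yes: |N(S)| = 3, |S| = 1

Subset S = {W1}
Neighbors N(S) = {J1, J2, J3}

|N(S)| = 3, |S| = 1
Hall's condition: |N(S)| ≥ |S| is satisfied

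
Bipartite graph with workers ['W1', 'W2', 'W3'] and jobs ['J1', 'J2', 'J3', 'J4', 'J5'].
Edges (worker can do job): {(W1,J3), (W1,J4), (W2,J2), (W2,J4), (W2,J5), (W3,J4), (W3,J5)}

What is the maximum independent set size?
Maximum independent set = 5

By König's theorem:
- Min vertex cover = Max matching = 3
- Max independent set = Total vertices - Min vertex cover
- Max independent set = 8 - 3 = 5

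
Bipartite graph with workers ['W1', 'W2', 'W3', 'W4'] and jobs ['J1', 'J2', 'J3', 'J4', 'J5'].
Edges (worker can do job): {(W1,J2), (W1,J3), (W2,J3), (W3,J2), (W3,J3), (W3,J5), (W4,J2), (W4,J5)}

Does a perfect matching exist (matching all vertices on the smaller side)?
No, maximum matching has size 3 < 4

Maximum matching has size 3, need 4 for perfect matching.
Unmatched workers: ['W2']
Unmatched jobs: ['J1', 'J4']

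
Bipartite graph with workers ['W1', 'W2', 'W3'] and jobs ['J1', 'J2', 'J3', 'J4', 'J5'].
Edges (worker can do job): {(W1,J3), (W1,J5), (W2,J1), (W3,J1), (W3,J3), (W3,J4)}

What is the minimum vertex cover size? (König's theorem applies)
Minimum vertex cover size = 3

By König's theorem: in bipartite graphs,
min vertex cover = max matching = 3

Maximum matching has size 3, so minimum vertex cover also has size 3.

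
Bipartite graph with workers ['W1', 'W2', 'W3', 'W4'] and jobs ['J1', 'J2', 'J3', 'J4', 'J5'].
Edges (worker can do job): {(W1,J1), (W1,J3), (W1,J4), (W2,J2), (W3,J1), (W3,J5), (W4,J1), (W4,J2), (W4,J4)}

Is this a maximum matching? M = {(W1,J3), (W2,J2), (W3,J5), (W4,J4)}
Yes, size 4 is maximum

Proposed matching has size 4.
Maximum matching size for this graph: 4.

This is a maximum matching.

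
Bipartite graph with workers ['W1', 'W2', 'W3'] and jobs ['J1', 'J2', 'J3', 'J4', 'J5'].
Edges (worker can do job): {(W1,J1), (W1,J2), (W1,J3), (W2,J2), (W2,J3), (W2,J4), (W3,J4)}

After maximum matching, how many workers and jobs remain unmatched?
Unmatched: 0 workers, 2 jobs

Maximum matching size: 3
Workers: 3 total, 3 matched, 0 unmatched
Jobs: 5 total, 3 matched, 2 unmatched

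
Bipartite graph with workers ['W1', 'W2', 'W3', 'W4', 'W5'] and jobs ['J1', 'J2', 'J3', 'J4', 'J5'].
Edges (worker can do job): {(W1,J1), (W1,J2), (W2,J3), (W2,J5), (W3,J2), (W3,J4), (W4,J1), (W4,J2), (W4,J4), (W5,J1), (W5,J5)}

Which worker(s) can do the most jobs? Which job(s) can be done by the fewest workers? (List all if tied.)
Most versatile: W4 (3 jobs); Least covered: J3 (1 workers)

Worker degrees (jobs they can do): W1:2, W2:2, W3:2, W4:3, W5:2
Job degrees (workers who can do it): J1:3, J2:3, J3:1, J4:2, J5:2

Maximum worker degree is 3, achieved by: W4
Minimum job degree is 1, achieved by: J3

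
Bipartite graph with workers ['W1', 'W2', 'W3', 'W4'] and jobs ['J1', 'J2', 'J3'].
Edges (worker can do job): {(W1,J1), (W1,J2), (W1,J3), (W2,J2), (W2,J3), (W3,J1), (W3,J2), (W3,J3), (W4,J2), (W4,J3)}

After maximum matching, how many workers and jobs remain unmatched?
Unmatched: 1 workers, 0 jobs

Maximum matching size: 3
Workers: 4 total, 3 matched, 1 unmatched
Jobs: 3 total, 3 matched, 0 unmatched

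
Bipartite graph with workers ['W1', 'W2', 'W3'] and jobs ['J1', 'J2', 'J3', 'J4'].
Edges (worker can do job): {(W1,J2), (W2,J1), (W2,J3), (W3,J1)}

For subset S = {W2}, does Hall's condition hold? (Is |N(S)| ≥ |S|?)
Yes: |N(S)| = 2, |S| = 1

Subset S = {W2}
Neighbors N(S) = {J1, J3}

|N(S)| = 2, |S| = 1
Hall's condition: |N(S)| ≥ |S| is satisfied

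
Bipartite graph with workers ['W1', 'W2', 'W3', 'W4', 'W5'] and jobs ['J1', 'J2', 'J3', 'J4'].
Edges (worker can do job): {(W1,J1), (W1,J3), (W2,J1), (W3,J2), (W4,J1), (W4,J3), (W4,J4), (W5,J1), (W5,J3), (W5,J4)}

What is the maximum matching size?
Maximum matching size = 4

Maximum matching: {(W1,J3), (W3,J2), (W4,J1), (W5,J4)}
Size: 4

This assigns 4 workers to 4 distinct jobs.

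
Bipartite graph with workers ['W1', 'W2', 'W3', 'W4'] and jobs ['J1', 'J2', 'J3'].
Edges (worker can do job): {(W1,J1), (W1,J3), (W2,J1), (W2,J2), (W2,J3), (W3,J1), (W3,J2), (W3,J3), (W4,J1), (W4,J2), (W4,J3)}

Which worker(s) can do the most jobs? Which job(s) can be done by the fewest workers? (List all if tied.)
Most versatile: W2, W3, W4 (3 jobs); Least covered: J2 (3 workers)

Worker degrees (jobs they can do): W1:2, W2:3, W3:3, W4:3
Job degrees (workers who can do it): J1:4, J2:3, J3:4

Maximum worker degree is 3, achieved by: W2, W3, W4
Minimum job degree is 3, achieved by: J2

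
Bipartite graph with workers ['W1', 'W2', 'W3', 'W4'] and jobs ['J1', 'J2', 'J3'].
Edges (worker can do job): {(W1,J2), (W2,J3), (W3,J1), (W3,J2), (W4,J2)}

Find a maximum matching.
Matching: {(W2,J3), (W3,J1), (W4,J2)}

Maximum matching (size 3):
  W2 → J3
  W3 → J1
  W4 → J2

Each worker is assigned to at most one job, and each job to at most one worker.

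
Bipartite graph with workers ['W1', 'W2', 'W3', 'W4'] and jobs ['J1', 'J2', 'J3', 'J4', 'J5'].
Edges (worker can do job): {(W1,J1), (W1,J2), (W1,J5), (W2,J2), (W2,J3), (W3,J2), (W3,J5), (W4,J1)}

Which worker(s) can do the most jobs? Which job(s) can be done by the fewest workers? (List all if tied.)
Most versatile: W1 (3 jobs); Least covered: J4 (0 workers)

Worker degrees (jobs they can do): W1:3, W2:2, W3:2, W4:1
Job degrees (workers who can do it): J1:2, J2:3, J3:1, J4:0, J5:2

Maximum worker degree is 3, achieved by: W1
Minimum job degree is 0, achieved by: J4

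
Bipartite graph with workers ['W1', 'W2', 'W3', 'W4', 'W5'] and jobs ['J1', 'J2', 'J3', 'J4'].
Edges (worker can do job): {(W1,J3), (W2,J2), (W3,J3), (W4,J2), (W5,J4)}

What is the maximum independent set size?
Maximum independent set = 6

By König's theorem:
- Min vertex cover = Max matching = 3
- Max independent set = Total vertices - Min vertex cover
- Max independent set = 9 - 3 = 6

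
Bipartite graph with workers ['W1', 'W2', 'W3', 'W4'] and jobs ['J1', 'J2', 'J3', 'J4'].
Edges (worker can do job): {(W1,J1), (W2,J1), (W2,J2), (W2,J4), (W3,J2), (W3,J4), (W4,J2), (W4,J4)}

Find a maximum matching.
Matching: {(W1,J1), (W3,J2), (W4,J4)}

Maximum matching (size 3):
  W1 → J1
  W3 → J2
  W4 → J4

Each worker is assigned to at most one job, and each job to at most one worker.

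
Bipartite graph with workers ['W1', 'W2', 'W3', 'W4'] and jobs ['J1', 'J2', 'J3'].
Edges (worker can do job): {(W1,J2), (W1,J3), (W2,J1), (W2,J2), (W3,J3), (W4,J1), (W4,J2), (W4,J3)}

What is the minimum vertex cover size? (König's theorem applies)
Minimum vertex cover size = 3

By König's theorem: in bipartite graphs,
min vertex cover = max matching = 3

Maximum matching has size 3, so minimum vertex cover also has size 3.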